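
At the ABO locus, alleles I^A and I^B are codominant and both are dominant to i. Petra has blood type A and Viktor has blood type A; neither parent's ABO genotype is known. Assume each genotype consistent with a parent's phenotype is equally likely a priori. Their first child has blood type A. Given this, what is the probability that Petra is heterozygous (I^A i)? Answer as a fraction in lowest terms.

Possible genotypes: Petra ∈ {I^A I^A, I^A i}; Viktor ∈ {I^A I^A, I^A i}.
Weight each parental genotype pair by prior × P(type-A child):
  I^A I^A × I^A I^A: posterior weight 4/15.
  I^A I^A × I^A i: posterior weight 4/15.
  I^A i × I^A I^A: posterior weight 4/15.
  I^A i × I^A i: posterior weight 1/5.
Sum the posterior weight over pairs where Petra is I^A i: 7/15.

7/15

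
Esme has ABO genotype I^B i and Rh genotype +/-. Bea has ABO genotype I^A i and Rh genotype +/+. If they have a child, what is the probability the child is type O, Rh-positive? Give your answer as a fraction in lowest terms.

1/4

ABO cross I^B i × I^A i → offspring phenotypes: 1/4 O, 1/4 A, 1/4 B, 1/4 AB.
Rh cross +/- × +/+ → 1 Rh+.
Independent loci: P(type O, Rh-positive) = 1/4 × 1 = 1/4.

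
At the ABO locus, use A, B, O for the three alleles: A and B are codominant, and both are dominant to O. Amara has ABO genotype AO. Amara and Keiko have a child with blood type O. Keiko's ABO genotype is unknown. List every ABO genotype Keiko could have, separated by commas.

For each candidate genotype of Keiko, check whether crossing it with AO can produce every observed child phenotype.
  AA → possible child types {A} ✗
  AB → possible child types {A, B, AB} ✗
  AO → possible child types {O, A} ✓
  BB → possible child types {B, AB} ✗
  BO → possible child types {O, A, B, AB} ✓
  OO → possible child types {O, A} ✓

AO, BO, OO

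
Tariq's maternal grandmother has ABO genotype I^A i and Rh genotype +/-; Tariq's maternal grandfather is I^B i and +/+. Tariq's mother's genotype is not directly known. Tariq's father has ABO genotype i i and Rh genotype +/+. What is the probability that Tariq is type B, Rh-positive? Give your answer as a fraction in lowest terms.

Tariq's mother's ABO genotype from I^A i × I^B i: 1/4 I^A I^B, 1/4 I^A i, 1/4 I^B i, 1/4 i i.
Crossing each possibility with the father i i and summing P(type B): 1/4·1/2 + 1/4·0 + 1/4·1/2 + 1/4·0 = 1/4.
Similarly for Rh via the mother's Rh distribution: P(Rh+) = 1.
Independent loci: 1/4 × 1 = 1/4.

1/4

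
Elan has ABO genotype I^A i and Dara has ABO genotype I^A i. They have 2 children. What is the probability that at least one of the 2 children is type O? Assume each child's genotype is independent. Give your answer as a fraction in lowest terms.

7/16

ABO cross I^A i × I^A i → 1/4 O, 3/4 A.
So P(type O) = 1/4 per child.
P(none) = (3/4)^2 = 9/16; P(at least one) = 1 − 9/16 = 7/16.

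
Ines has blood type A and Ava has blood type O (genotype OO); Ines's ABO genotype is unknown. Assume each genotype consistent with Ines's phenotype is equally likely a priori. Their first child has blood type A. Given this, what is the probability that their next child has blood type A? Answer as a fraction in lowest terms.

Possible genotypes: Ines ∈ {AA, AO}; Ava ∈ {OO}.
Weight each parental genotype pair by prior × P(type-A child):
  AA × OO: posterior weight 2/3; P(next child type A) = 1.
  AO × OO: posterior weight 1/3; P(next child type A) = 1/2.
Weighted sum = 5/6.

5/6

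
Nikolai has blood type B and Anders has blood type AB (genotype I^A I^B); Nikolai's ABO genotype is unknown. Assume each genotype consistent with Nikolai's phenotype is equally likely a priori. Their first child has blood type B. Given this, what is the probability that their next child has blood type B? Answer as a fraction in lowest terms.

1/2

Possible genotypes: Nikolai ∈ {I^B I^B, I^B i}; Anders ∈ {I^A I^B}.
Weight each parental genotype pair by prior × P(type-B child):
  I^B I^B × I^A I^B: posterior weight 1/2; P(next child type B) = 1/2.
  I^B i × I^A I^B: posterior weight 1/2; P(next child type B) = 1/2.
Weighted sum = 1/2.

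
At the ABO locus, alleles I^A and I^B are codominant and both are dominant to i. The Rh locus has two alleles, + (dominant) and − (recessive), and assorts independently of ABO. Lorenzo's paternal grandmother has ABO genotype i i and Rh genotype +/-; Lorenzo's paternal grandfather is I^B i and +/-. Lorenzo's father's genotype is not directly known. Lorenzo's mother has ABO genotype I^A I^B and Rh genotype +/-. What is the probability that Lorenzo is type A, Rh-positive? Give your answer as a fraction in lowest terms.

Lorenzo's father's ABO genotype from i i × I^B i: 1/2 I^B i, 1/2 i i.
Crossing each possibility with the mother I^A I^B and summing P(type A): 1/2·1/4 + 1/2·1/2 = 3/8.
Similarly for Rh via the father's Rh distribution: P(Rh+) = 3/4.
Independent loci: 3/8 × 3/4 = 9/32.

9/32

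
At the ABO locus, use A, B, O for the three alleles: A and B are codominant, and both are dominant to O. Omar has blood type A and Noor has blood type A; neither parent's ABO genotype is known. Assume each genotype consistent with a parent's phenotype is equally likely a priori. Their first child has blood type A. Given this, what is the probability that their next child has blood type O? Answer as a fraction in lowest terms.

Possible genotypes: Omar ∈ {AA, AO}; Noor ∈ {AA, AO}.
Weight each parental genotype pair by prior × P(type-A child):
  AA × AA: posterior weight 4/15; P(next child type O) = 0.
  AA × AO: posterior weight 4/15; P(next child type O) = 0.
  AO × AA: posterior weight 4/15; P(next child type O) = 0.
  AO × AO: posterior weight 1/5; P(next child type O) = 1/4.
Weighted sum = 1/20.

1/20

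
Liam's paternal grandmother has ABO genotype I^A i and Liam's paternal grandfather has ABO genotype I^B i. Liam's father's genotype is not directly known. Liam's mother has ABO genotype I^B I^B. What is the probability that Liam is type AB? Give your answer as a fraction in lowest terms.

1/4

Liam's father's ABO genotype from I^A i × I^B i: 1/4 I^A I^B, 1/4 I^A i, 1/4 I^B i, 1/4 i i.
Crossing each possibility with the mother I^B I^B and summing P(type AB): 1/4·1/2 + 1/4·1/2 + 1/4·0 + 1/4·0 = 1/4.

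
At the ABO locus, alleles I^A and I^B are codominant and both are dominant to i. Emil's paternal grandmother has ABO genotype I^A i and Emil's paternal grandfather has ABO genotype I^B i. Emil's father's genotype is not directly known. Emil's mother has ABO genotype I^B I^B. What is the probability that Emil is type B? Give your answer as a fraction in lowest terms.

3/4

Emil's father's ABO genotype from I^A i × I^B i: 1/4 I^A I^B, 1/4 I^A i, 1/4 I^B i, 1/4 i i.
Crossing each possibility with the mother I^B I^B and summing P(type B): 1/4·1/2 + 1/4·1/2 + 1/4·1 + 1/4·1 = 3/4.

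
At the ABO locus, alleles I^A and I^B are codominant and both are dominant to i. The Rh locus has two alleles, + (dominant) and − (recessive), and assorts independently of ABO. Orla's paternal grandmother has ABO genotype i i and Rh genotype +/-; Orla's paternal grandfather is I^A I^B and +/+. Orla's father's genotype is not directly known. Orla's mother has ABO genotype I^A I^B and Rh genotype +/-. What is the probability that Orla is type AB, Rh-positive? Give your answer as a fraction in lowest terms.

7/32

Orla's father's ABO genotype from i i × I^A I^B: 1/2 I^A i, 1/2 I^B i.
Crossing each possibility with the mother I^A I^B and summing P(type AB): 1/2·1/4 + 1/2·1/4 = 1/4.
Similarly for Rh via the father's Rh distribution: P(Rh+) = 7/8.
Independent loci: 1/4 × 7/8 = 7/32.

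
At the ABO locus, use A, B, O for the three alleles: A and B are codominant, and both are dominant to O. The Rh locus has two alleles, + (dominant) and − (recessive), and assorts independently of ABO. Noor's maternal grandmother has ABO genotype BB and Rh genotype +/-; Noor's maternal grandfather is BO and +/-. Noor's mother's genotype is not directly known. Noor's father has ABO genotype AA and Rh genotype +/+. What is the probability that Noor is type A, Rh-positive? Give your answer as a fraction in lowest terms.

Noor's mother's ABO genotype from BB × BO: 1/2 BB, 1/2 BO.
Crossing each possibility with the father AA and summing P(type A): 1/2·0 + 1/2·1/2 = 1/4.
Similarly for Rh via the mother's Rh distribution: P(Rh+) = 1.
Independent loci: 1/4 × 1 = 1/4.

1/4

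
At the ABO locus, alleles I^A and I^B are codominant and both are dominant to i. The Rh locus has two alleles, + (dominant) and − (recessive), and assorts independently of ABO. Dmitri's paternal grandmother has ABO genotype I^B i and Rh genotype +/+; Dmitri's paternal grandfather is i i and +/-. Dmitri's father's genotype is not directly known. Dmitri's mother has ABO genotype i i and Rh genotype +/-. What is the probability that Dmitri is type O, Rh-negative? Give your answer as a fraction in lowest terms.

Dmitri's father's ABO genotype from I^B i × i i: 1/2 I^B i, 1/2 i i.
Crossing each possibility with the mother i i and summing P(type O): 1/2·1/2 + 1/2·1 = 3/4.
Similarly for Rh via the father's Rh distribution: P(Rh-) = 1/8.
Independent loci: 3/4 × 1/8 = 3/32.

3/32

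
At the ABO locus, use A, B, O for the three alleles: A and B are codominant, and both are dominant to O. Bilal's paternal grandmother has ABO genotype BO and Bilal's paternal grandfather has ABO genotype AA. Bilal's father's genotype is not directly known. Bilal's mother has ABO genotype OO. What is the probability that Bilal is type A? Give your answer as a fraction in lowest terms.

1/2

Bilal's father's ABO genotype from BO × AA: 1/2 AB, 1/2 AO.
Crossing each possibility with the mother OO and summing P(type A): 1/2·1/2 + 1/2·1/2 = 1/2.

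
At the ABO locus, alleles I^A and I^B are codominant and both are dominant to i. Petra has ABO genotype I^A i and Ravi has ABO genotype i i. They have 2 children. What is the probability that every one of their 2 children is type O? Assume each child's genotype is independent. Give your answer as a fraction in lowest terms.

1/4

ABO cross I^A i × i i → 1/2 O, 1/2 A.
So P(type O) = 1/2 per child.
All 2 independent: (1/2)^2 = 1/4.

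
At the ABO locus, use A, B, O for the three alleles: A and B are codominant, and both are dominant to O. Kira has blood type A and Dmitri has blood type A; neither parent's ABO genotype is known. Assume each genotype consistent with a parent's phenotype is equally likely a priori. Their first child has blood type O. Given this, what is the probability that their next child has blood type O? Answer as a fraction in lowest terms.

1/4

Possible genotypes: Kira ∈ {AA, AO}; Dmitri ∈ {AA, AO}.
Weight each parental genotype pair by prior × P(type-O child):
  AO × AO: posterior weight 1; P(next child type O) = 1/4.
Weighted sum = 1/4.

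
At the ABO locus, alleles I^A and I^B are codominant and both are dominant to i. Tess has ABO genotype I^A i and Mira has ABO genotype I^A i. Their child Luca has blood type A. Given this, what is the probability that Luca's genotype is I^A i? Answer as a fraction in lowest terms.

Cross I^A i × I^A i → 1/4 I^A I^A, 1/2 I^A i, 1/4 i i.
Type-A genotypes among offspring: I^A I^A (1/4), I^A i (1/2); total 3/4.
P(I^A i | type A) = (1/2) / (3/4) = 2/3.

2/3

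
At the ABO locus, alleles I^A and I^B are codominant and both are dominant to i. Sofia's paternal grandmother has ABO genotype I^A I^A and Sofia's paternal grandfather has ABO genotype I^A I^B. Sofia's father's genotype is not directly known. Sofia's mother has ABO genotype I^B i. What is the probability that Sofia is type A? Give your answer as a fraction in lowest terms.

Sofia's father's ABO genotype from I^A I^A × I^A I^B: 1/2 I^A I^A, 1/2 I^A I^B.
Crossing each possibility with the mother I^B i and summing P(type A): 1/2·1/2 + 1/2·1/4 = 3/8.

3/8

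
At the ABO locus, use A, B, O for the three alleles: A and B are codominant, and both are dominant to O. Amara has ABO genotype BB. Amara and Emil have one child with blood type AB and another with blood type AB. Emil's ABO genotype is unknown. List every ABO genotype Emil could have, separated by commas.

For each candidate genotype of Emil, check whether crossing it with BB can produce every observed child phenotype.
  AA → possible child types {AB} ✓
  AB → possible child types {B, AB} ✓
  AO → possible child types {B, AB} ✓
  BB → possible child types {B} ✗
  BO → possible child types {B} ✗
  OO → possible child types {B} ✗

AA, AB, AO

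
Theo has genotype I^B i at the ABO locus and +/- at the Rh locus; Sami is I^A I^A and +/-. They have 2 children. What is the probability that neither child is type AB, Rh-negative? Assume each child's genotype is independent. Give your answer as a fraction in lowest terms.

ABO cross I^B i × I^A I^A → 1/2 A, 1/2 AB.
Rh cross +/- × +/- → 3/4 Rh+, 1/4 Rh-; so P(type AB, Rh-negative) = 1/2 × 1/4 = 1/8 per child.
P(not type AB, Rh-negative) = 7/8 for one child; (7/8)^2 = 49/64.

49/64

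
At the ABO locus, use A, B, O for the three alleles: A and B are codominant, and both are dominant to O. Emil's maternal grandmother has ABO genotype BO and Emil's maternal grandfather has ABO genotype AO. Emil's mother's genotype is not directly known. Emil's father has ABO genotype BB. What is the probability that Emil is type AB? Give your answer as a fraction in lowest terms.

1/4

Emil's mother's ABO genotype from BO × AO: 1/4 AB, 1/4 AO, 1/4 BO, 1/4 OO.
Crossing each possibility with the father BB and summing P(type AB): 1/4·1/2 + 1/4·1/2 + 1/4·0 + 1/4·0 = 1/4.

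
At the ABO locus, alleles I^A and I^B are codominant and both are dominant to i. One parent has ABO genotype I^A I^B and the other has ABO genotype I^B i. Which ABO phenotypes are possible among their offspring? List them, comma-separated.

Gametes from I^A I^B × I^B i give offspring ABO genotypes I^A I^B, I^A i, I^B I^B, I^B i, i.e. phenotypes A, B, AB.

A, B, AB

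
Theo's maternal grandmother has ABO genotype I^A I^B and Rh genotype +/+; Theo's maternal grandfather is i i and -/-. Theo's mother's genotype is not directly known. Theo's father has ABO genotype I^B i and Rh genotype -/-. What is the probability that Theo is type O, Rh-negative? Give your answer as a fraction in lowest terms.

1/8

Theo's mother's ABO genotype from I^A I^B × i i: 1/2 I^A i, 1/2 I^B i.
Crossing each possibility with the father I^B i and summing P(type O): 1/2·1/4 + 1/2·1/4 = 1/4.
Similarly for Rh via the mother's Rh distribution: P(Rh-) = 1/2.
Independent loci: 1/4 × 1/2 = 1/8.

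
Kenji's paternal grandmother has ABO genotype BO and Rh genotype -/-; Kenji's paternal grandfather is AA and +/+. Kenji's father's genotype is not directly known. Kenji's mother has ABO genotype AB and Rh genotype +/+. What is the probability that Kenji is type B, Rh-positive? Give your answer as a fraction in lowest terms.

Kenji's father's ABO genotype from BO × AA: 1/2 AB, 1/2 AO.
Crossing each possibility with the mother AB and summing P(type B): 1/2·1/4 + 1/2·1/4 = 1/4.
Similarly for Rh via the father's Rh distribution: P(Rh+) = 1.
Independent loci: 1/4 × 1 = 1/4.

1/4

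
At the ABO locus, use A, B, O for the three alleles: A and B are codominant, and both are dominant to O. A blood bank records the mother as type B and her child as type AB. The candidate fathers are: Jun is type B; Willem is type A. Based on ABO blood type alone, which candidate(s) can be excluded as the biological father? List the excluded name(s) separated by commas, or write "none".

A candidate is excluded only if no genotype consistent with his phenotype could produce a type AB child with a type B mother.
Jun (type B): no genotype consistent with that phenotype can produce a type-AB child with a type-B mother.

Jun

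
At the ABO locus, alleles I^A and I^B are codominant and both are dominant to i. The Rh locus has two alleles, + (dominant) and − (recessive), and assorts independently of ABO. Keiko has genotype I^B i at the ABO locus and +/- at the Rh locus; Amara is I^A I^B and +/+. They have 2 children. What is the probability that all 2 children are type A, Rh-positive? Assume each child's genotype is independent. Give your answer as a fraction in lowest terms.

ABO cross I^B i × I^A I^B → 1/4 A, 1/2 B, 1/4 AB.
Rh cross +/- × +/+ → 1 Rh+; so P(type A, Rh-positive) = 1/4 × 1 = 1/4 per child.
All 2 independent: (1/4)^2 = 1/16.

1/16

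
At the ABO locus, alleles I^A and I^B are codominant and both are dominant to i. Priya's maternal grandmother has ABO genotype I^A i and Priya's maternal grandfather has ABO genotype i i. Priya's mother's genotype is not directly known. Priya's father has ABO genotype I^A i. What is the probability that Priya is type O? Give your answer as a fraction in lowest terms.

3/8

Priya's mother's ABO genotype from I^A i × i i: 1/2 I^A i, 1/2 i i.
Crossing each possibility with the father I^A i and summing P(type O): 1/2·1/4 + 1/2·1/2 = 3/8.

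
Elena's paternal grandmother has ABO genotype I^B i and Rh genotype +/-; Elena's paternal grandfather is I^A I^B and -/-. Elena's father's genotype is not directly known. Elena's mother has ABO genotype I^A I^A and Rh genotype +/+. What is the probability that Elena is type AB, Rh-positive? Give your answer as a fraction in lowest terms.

1/2

Elena's father's ABO genotype from I^B i × I^A I^B: 1/4 I^A I^B, 1/4 I^A i, 1/4 I^B I^B, 1/4 I^B i.
Crossing each possibility with the mother I^A I^A and summing P(type AB): 1/4·1/2 + 1/4·0 + 1/4·1 + 1/4·1/2 = 1/2.
Similarly for Rh via the father's Rh distribution: P(Rh+) = 1.
Independent loci: 1/2 × 1 = 1/2.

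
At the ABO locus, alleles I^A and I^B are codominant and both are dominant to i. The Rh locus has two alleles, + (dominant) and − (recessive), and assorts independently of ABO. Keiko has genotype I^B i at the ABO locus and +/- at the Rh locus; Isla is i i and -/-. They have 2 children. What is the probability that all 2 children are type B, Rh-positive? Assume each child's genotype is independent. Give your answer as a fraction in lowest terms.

ABO cross I^B i × i i → 1/2 O, 1/2 B.
Rh cross +/- × -/- → 1/2 Rh+, 1/2 Rh-; so P(type B, Rh-positive) = 1/2 × 1/2 = 1/4 per child.
All 2 independent: (1/4)^2 = 1/16.

1/16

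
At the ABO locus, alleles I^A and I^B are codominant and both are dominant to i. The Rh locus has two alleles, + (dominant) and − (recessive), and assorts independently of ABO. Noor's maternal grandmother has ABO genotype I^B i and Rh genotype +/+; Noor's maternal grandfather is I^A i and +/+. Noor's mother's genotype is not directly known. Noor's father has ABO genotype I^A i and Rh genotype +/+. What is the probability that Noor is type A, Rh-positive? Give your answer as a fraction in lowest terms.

1/2

Noor's mother's ABO genotype from I^B i × I^A i: 1/4 I^A I^B, 1/4 I^A i, 1/4 I^B i, 1/4 i i.
Crossing each possibility with the father I^A i and summing P(type A): 1/4·1/2 + 1/4·3/4 + 1/4·1/4 + 1/4·1/2 = 1/2.
Similarly for Rh via the mother's Rh distribution: P(Rh+) = 1.
Independent loci: 1/2 × 1 = 1/2.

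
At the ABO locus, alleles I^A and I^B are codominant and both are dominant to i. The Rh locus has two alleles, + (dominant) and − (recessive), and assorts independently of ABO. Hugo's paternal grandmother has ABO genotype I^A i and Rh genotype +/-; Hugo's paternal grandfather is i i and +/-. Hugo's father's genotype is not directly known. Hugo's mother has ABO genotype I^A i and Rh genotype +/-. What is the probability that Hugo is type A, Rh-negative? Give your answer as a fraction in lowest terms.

Hugo's father's ABO genotype from I^A i × i i: 1/2 I^A i, 1/2 i i.
Crossing each possibility with the mother I^A i and summing P(type A): 1/2·3/4 + 1/2·1/2 = 5/8.
Similarly for Rh via the father's Rh distribution: P(Rh-) = 1/4.
Independent loci: 5/8 × 1/4 = 5/32.

5/32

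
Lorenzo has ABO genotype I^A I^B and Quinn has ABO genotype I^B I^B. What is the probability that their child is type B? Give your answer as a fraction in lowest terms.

ABO cross I^A I^B × I^B I^B → offspring phenotypes: 1/2 B, 1/2 AB.
So P(type B) = 1/2.

1/2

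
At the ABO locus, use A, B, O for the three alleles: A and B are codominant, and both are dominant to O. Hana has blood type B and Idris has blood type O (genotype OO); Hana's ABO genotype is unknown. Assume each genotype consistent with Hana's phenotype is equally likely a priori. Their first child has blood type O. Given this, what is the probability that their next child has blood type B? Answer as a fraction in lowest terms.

Possible genotypes: Hana ∈ {BB, BO}; Idris ∈ {OO}.
Weight each parental genotype pair by prior × P(type-O child):
  BO × OO: posterior weight 1; P(next child type B) = 1/2.
Weighted sum = 1/2.

1/2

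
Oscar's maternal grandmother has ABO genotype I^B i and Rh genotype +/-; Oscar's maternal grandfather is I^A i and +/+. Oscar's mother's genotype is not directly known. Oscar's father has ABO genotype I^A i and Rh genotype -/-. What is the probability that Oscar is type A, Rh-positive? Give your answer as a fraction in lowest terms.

Oscar's mother's ABO genotype from I^B i × I^A i: 1/4 I^A I^B, 1/4 I^A i, 1/4 I^B i, 1/4 i i.
Crossing each possibility with the father I^A i and summing P(type A): 1/4·1/2 + 1/4·3/4 + 1/4·1/4 + 1/4·1/2 = 1/2.
Similarly for Rh via the mother's Rh distribution: P(Rh+) = 3/4.
Independent loci: 1/2 × 3/4 = 3/8.

3/8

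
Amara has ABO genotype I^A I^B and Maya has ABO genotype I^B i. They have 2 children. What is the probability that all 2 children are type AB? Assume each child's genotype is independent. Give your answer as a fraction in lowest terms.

1/16

ABO cross I^A I^B × I^B i → 1/4 A, 1/2 B, 1/4 AB.
So P(type AB) = 1/4 per child.
All 2 independent: (1/4)^2 = 1/16.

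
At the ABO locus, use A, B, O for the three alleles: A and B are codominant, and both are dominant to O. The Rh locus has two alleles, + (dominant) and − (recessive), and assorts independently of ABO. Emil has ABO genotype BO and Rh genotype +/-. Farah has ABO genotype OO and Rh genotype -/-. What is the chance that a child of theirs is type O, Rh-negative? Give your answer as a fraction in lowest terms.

ABO cross BO × OO → offspring phenotypes: 1/2 O, 1/2 B.
Rh cross +/- × -/- → 1/2 Rh+, 1/2 Rh-.
Independent loci: P(type O, Rh-negative) = 1/2 × 1/2 = 1/4.

1/4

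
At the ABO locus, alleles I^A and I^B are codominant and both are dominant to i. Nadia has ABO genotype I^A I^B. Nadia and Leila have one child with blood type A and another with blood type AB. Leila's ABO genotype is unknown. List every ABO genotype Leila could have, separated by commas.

For each candidate genotype of Leila, check whether crossing it with I^A I^B can produce every observed child phenotype.
  I^A I^A → possible child types {A, AB} ✓
  I^A I^B → possible child types {A, B, AB} ✓
  I^A i → possible child types {A, B, AB} ✓
  I^B I^B → possible child types {B, AB} ✗
  I^B i → possible child types {A, B, AB} ✓
  i i → possible child types {A, B} ✗

I^A I^A, I^A I^B, I^A i, I^B i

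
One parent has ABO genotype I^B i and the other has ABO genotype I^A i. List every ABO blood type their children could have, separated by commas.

O, A, B, AB

Gametes from I^B i × I^A i give offspring ABO genotypes I^A I^B, I^A i, I^B i, i i, i.e. phenotypes O, A, B, AB.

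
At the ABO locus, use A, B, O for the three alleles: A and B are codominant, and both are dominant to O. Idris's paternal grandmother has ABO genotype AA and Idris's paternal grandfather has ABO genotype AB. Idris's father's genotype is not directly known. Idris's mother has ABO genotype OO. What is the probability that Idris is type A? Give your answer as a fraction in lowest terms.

Idris's father's ABO genotype from AA × AB: 1/2 AA, 1/2 AB.
Crossing each possibility with the mother OO and summing P(type A): 1/2·1 + 1/2·1/2 = 3/4.

3/4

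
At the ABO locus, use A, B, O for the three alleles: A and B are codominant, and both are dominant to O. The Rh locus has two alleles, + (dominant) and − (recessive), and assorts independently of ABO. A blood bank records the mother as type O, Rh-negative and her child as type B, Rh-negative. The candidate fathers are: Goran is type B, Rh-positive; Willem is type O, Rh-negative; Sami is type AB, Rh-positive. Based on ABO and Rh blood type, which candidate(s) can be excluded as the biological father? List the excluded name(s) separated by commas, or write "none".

A candidate is excluded only if no genotype consistent with his phenotype could produce a type B, Rh-negative child with a type O, Rh-negative mother.
Willem (type O, Rh-): no genotype consistent with that phenotype can produce a type-B Rh- child with a type-O mother.

Willem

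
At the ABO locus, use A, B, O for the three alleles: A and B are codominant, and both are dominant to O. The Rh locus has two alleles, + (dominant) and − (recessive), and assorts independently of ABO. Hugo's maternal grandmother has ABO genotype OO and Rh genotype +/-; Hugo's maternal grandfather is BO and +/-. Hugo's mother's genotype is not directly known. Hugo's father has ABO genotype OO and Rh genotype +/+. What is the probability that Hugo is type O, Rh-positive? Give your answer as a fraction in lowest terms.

3/4

Hugo's mother's ABO genotype from OO × BO: 1/2 BO, 1/2 OO.
Crossing each possibility with the father OO and summing P(type O): 1/2·1/2 + 1/2·1 = 3/4.
Similarly for Rh via the mother's Rh distribution: P(Rh+) = 1.
Independent loci: 3/4 × 1 = 3/4.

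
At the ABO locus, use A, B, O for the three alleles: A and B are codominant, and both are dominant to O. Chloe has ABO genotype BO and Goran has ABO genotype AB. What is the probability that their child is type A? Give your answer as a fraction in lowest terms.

ABO cross BO × AB → offspring phenotypes: 1/4 A, 1/2 B, 1/4 AB.
So P(type A) = 1/4.

1/4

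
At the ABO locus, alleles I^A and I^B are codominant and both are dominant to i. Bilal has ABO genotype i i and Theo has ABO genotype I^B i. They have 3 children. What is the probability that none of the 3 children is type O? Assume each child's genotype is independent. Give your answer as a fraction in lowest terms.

ABO cross i i × I^B i → 1/2 O, 1/2 B.
So P(type O) = 1/2 per child.
P(not type O) = 1/2 for one child; (1/2)^3 = 1/8.

1/8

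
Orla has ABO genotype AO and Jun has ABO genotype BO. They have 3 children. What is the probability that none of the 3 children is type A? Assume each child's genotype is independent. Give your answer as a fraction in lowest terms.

ABO cross AO × BO → 1/4 O, 1/4 A, 1/4 B, 1/4 AB.
So P(type A) = 1/4 per child.
P(not type A) = 3/4 for one child; (3/4)^3 = 27/64.

27/64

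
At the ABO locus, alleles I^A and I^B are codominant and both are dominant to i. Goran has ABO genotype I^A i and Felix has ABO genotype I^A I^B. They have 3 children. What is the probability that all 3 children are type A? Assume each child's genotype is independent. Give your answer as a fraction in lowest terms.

1/8

ABO cross I^A i × I^A I^B → 1/2 A, 1/4 B, 1/4 AB.
So P(type A) = 1/2 per child.
All 3 independent: (1/2)^3 = 1/8.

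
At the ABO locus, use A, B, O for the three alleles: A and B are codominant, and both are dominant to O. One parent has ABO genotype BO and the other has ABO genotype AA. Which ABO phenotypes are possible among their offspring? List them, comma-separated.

A, AB

Gametes from BO × AA give offspring ABO genotypes AB, AO, i.e. phenotypes A, AB.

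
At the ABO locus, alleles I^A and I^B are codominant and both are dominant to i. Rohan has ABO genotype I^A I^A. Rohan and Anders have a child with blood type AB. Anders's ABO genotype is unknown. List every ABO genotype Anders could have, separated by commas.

For each candidate genotype of Anders, check whether crossing it with I^A I^A can produce every observed child phenotype.
  I^A I^A → possible child types {A} ✗
  I^A I^B → possible child types {A, AB} ✓
  I^A i → possible child types {A} ✗
  I^B I^B → possible child types {AB} ✓
  I^B i → possible child types {A, AB} ✓
  i i → possible child types {A} ✗

I^A I^B, I^B I^B, I^B i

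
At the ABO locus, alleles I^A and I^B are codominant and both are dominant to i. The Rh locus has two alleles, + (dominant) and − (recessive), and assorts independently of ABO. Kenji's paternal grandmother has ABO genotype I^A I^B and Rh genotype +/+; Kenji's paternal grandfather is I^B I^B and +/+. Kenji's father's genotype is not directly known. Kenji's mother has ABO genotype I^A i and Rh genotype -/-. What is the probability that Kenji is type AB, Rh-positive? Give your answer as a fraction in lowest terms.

3/8

Kenji's father's ABO genotype from I^A I^B × I^B I^B: 1/2 I^A I^B, 1/2 I^B I^B.
Crossing each possibility with the mother I^A i and summing P(type AB): 1/2·1/4 + 1/2·1/2 = 3/8.
Similarly for Rh via the father's Rh distribution: P(Rh+) = 1.
Independent loci: 3/8 × 1 = 3/8.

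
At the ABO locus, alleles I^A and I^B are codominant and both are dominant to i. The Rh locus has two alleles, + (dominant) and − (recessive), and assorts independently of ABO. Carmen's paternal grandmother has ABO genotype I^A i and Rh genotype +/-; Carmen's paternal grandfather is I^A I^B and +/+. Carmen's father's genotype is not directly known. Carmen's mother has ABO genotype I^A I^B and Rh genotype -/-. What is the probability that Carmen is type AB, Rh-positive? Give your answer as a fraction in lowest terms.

Carmen's father's ABO genotype from I^A i × I^A I^B: 1/4 I^A I^A, 1/4 I^A I^B, 1/4 I^A i, 1/4 I^B i.
Crossing each possibility with the mother I^A I^B and summing P(type AB): 1/4·1/2 + 1/4·1/2 + 1/4·1/4 + 1/4·1/4 = 3/8.
Similarly for Rh via the father's Rh distribution: P(Rh+) = 3/4.
Independent loci: 3/8 × 3/4 = 9/32.

9/32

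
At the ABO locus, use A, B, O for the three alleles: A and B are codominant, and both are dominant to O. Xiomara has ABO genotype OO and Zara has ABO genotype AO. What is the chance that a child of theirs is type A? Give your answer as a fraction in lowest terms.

1/2

ABO cross OO × AO → offspring phenotypes: 1/2 O, 1/2 A.
So P(type A) = 1/2.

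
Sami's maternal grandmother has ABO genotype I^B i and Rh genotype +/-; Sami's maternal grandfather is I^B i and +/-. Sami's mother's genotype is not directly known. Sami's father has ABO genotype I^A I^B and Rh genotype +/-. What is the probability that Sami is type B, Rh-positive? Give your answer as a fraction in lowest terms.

Sami's mother's ABO genotype from I^B i × I^B i: 1/4 I^B I^B, 1/2 I^B i, 1/4 i i.
Crossing each possibility with the father I^A I^B and summing P(type B): 1/4·1/2 + 1/2·1/2 + 1/4·1/2 = 1/2.
Similarly for Rh via the mother's Rh distribution: P(Rh+) = 3/4.
Independent loci: 1/2 × 3/4 = 3/8.

3/8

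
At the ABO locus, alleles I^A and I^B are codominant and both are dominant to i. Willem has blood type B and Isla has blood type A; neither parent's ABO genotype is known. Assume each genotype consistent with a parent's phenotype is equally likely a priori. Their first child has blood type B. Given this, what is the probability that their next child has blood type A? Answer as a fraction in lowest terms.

Possible genotypes: Willem ∈ {I^B I^B, I^B i}; Isla ∈ {I^A I^A, I^A i}.
Weight each parental genotype pair by prior × P(type-B child):
  I^B I^B × I^A i: posterior weight 2/3; P(next child type A) = 0.
  I^B i × I^A i: posterior weight 1/3; P(next child type A) = 1/4.
Weighted sum = 1/12.

1/12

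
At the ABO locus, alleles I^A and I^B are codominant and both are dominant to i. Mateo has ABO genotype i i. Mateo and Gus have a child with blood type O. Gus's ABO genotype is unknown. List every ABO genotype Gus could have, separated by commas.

For each candidate genotype of Gus, check whether crossing it with i i can produce every observed child phenotype.
  I^A I^A → possible child types {A} ✗
  I^A I^B → possible child types {A, B} ✗
  I^A i → possible child types {O, A} ✓
  I^B I^B → possible child types {B} ✗
  I^B i → possible child types {O, B} ✓
  i i → possible child types {O} ✓

I^A i, I^B i, i i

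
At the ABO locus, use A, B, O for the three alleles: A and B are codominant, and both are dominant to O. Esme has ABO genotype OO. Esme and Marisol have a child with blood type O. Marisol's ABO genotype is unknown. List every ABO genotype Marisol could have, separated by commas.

For each candidate genotype of Marisol, check whether crossing it with OO can produce every observed child phenotype.
  AA → possible child types {A} ✗
  AB → possible child types {A, B} ✗
  AO → possible child types {O, A} ✓
  BB → possible child types {B} ✗
  BO → possible child types {O, B} ✓
  OO → possible child types {O} ✓

AO, BO, OO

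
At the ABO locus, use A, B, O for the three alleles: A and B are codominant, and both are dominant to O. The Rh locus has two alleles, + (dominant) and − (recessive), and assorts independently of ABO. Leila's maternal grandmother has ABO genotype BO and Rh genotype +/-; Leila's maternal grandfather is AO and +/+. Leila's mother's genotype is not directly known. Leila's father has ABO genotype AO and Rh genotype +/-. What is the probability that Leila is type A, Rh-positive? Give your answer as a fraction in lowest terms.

7/16

Leila's mother's ABO genotype from BO × AO: 1/4 AB, 1/4 AO, 1/4 BO, 1/4 OO.
Crossing each possibility with the father AO and summing P(type A): 1/4·1/2 + 1/4·3/4 + 1/4·1/4 + 1/4·1/2 = 1/2.
Similarly for Rh via the mother's Rh distribution: P(Rh+) = 7/8.
Independent loci: 1/2 × 7/8 = 7/16.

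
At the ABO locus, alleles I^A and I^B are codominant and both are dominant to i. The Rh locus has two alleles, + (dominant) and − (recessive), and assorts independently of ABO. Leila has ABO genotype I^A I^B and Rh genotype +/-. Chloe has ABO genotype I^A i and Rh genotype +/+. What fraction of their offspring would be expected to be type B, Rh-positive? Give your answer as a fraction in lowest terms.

1/4

ABO cross I^A I^B × I^A i → offspring phenotypes: 1/2 A, 1/4 B, 1/4 AB.
Rh cross +/- × +/+ → 1 Rh+.
Independent loci: P(type B, Rh-positive) = 1/4 × 1 = 1/4.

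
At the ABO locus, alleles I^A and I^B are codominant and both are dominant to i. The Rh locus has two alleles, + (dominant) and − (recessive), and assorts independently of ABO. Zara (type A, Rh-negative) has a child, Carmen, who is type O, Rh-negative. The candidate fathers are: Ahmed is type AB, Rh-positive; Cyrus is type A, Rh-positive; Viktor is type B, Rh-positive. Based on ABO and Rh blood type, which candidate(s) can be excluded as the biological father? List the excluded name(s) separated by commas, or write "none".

A candidate is excluded only if no genotype consistent with his phenotype could produce a type O, Rh-negative child with a type A, Rh-negative mother.
Ahmed (type AB, Rh+): no genotype consistent with that phenotype can produce a type-O Rh- child with a type-A mother.

Ahmed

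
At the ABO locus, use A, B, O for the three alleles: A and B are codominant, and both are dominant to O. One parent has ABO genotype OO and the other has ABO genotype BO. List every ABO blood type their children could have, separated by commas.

Gametes from OO × BO give offspring ABO genotypes BO, OO, i.e. phenotypes O, B.

O, B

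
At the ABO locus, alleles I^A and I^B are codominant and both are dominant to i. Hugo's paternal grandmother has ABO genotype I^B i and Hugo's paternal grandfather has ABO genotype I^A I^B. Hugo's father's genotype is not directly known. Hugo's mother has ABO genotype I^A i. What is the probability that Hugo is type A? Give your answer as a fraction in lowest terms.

3/8

Hugo's father's ABO genotype from I^B i × I^A I^B: 1/4 I^A I^B, 1/4 I^A i, 1/4 I^B I^B, 1/4 I^B i.
Crossing each possibility with the mother I^A i and summing P(type A): 1/4·1/2 + 1/4·3/4 + 1/4·0 + 1/4·1/4 = 3/8.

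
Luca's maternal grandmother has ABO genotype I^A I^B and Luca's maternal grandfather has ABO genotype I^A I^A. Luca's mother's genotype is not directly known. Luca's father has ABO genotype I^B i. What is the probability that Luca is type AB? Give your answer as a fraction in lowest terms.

Luca's mother's ABO genotype from I^A I^B × I^A I^A: 1/2 I^A I^A, 1/2 I^A I^B.
Crossing each possibility with the father I^B i and summing P(type AB): 1/2·1/2 + 1/2·1/4 = 3/8.

3/8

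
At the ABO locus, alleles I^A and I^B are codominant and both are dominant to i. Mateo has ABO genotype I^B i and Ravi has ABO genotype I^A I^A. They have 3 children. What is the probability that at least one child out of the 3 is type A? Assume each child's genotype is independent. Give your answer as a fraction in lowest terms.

7/8

ABO cross I^B i × I^A I^A → 1/2 A, 1/2 AB.
So P(type A) = 1/2 per child.
P(none) = (1/2)^3 = 1/8; P(at least one) = 1 − 1/8 = 7/8.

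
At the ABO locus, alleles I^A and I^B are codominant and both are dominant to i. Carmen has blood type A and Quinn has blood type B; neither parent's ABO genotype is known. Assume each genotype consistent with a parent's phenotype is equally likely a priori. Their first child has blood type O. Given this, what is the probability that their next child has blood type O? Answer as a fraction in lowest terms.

1/4

Possible genotypes: Carmen ∈ {I^A I^A, I^A i}; Quinn ∈ {I^B I^B, I^B i}.
Weight each parental genotype pair by prior × P(type-O child):
  I^A i × I^B i: posterior weight 1; P(next child type O) = 1/4.
Weighted sum = 1/4.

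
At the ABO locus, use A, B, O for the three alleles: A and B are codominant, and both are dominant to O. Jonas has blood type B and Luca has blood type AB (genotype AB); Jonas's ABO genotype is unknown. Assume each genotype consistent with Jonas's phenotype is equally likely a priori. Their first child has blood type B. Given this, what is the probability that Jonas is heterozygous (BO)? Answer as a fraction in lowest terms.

1/2

Possible genotypes: Jonas ∈ {BB, BO}; Luca ∈ {AB}.
Weight each parental genotype pair by prior × P(type-B child):
  BB × AB: posterior weight 1/2.
  BO × AB: posterior weight 1/2.
Sum the posterior weight over pairs where Jonas is BO: 1/2.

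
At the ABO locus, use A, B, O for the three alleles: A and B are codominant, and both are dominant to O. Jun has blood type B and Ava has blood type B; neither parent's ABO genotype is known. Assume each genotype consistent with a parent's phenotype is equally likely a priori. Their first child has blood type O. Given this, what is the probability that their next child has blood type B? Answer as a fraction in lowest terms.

3/4

Possible genotypes: Jun ∈ {BB, BO}; Ava ∈ {BB, BO}.
Weight each parental genotype pair by prior × P(type-O child):
  BO × BO: posterior weight 1; P(next child type B) = 3/4.
Weighted sum = 3/4.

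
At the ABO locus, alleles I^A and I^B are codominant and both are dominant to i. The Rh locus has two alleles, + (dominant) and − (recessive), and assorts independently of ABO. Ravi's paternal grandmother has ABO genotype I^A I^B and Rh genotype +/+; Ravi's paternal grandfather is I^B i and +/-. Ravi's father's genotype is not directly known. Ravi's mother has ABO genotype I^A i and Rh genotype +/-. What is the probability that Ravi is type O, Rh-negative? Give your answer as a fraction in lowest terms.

1/64

Ravi's father's ABO genotype from I^A I^B × I^B i: 1/4 I^A I^B, 1/4 I^A i, 1/4 I^B I^B, 1/4 I^B i.
Crossing each possibility with the mother I^A i and summing P(type O): 1/4·0 + 1/4·1/4 + 1/4·0 + 1/4·1/4 = 1/8.
Similarly for Rh via the father's Rh distribution: P(Rh-) = 1/8.
Independent loci: 1/8 × 1/8 = 1/64.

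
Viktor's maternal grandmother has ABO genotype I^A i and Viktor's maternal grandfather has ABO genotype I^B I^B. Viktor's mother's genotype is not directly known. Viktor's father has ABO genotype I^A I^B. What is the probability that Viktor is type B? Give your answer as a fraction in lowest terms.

Viktor's mother's ABO genotype from I^A i × I^B I^B: 1/2 I^A I^B, 1/2 I^B i.
Crossing each possibility with the father I^A I^B and summing P(type B): 1/2·1/4 + 1/2·1/2 = 3/8.

3/8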